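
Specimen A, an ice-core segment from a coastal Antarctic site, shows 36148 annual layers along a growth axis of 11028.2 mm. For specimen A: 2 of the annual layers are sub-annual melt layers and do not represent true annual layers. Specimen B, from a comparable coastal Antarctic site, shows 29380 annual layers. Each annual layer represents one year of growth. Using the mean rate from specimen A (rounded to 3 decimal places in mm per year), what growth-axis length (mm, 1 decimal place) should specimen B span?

Specimen A: true annual layer count = 36148 − 2 = 36146.
A: Extension rate ≈ 11028.2 / 36146 = 0.305 mm per year.
Length of B = 0.305 × 29380 = 8960.9 mm.

8960.9 mm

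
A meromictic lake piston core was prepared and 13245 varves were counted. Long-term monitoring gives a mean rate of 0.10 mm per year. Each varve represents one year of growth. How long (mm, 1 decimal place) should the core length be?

The record spans 13245 years at 0.10 mm per year.
Predicted length = 0.10 mm/year × 13245 years = 1324.5 mm.

1324.5 mm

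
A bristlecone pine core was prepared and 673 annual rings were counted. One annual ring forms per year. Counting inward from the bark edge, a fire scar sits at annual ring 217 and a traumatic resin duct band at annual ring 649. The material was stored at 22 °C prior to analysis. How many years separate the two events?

432 yr

The two markers are separated by 649 − 217 = 432 annual rings.
One annual ring per year makes the interval 432 years.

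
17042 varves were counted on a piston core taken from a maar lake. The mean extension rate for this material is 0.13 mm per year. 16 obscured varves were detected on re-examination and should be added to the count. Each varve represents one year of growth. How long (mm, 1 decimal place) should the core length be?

2217.5 mm

True varve count = 17042 + 16 = 17058.
Predicted length = 0.13 mm/year × 17058 years = 2217.5 mm.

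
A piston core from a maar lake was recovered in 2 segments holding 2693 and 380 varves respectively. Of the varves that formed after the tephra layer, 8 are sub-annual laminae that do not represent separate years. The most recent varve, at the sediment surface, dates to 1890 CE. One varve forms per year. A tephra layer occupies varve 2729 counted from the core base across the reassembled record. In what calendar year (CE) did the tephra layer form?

Total varves = 2693 + 380 = 3073.
The tephra layer sits at varve 2729 from the core base, so 3073 − 2729 = 344 varves formed after it.
344 − 8 false = 336 true varves after the tephra layer.
1890 − 336 = 1554 CE.

1554 CE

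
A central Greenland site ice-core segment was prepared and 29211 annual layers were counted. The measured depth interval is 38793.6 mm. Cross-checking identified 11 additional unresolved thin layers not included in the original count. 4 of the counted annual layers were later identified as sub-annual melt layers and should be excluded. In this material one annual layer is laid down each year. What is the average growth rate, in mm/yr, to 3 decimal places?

True annual layer count = 29211 − 4 + 11 = 29218.
Extension rate ≈ 38793.6 / 29218 = 1.328 mm/yr.

1.328 mm/yr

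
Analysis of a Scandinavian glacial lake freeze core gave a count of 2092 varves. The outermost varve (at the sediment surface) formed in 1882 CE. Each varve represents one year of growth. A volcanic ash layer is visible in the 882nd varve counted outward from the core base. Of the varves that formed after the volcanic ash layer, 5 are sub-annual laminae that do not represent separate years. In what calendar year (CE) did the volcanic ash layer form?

Between varve 882 and the sediment surface there are 2092 − 882 = 1210 varves.
Removing the 5 false varves leaves 1210 − 5 = 1205 true varves beyond the volcanic ash layer.
The varve at the sediment surface is 1882 CE, so the volcanic ash layer dates to 1882 − 1205 = 677 CE.

677 CE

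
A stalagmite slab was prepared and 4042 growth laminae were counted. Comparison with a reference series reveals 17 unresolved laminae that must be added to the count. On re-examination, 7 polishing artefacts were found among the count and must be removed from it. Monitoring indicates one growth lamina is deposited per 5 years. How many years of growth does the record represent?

True growth lamina count = 4042 − 7 + 17 = 4052.
4052 growth laminae at 5 years each span 4052 × 5 = 20260 years.

20260 years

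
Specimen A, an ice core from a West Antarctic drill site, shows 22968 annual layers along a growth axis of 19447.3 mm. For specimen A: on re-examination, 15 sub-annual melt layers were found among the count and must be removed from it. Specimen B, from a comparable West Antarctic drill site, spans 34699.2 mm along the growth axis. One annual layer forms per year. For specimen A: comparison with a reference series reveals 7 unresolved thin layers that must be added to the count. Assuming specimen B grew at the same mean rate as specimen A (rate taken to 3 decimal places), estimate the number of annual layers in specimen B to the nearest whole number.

40967 annual layers

Specimen A: after corrections the count is 22968 − 15 + 7 = 22960 annual layers.
A: Mean rate = 19447.3 mm / 22960 years ≈ 0.847 mm/yr.
For B, 34699.2 / 0.847 = 40967.18 years ≈ 40967 annual layers.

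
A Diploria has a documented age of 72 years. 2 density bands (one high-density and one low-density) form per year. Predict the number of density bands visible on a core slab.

72 years at 2 density bands per year gives 72 × 2 = 144 density bands.
So 144 density bands should be present.

144 density bands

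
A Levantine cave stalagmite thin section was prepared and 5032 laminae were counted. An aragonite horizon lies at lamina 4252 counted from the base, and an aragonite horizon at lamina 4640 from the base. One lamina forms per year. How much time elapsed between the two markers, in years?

388 years

4640 − 4252 = 388 laminae lie between the two events.
At one lamina per year, 388 years elapsed between them.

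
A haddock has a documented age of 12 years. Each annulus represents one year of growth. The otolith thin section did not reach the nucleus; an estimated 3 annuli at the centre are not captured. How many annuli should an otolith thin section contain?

9 annuli

At one annulus per year, 12 years correspond to 12 annuli.
12 − 3 missed = 9 annuli expected in the prepared section.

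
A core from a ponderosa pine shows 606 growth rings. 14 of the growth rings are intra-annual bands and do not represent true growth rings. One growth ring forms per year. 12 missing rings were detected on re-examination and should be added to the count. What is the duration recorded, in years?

After corrections the count is 606 − 14 + 12 = 604 growth rings.
With a one-to-one growth ring periodicity this is 604 years.

604 years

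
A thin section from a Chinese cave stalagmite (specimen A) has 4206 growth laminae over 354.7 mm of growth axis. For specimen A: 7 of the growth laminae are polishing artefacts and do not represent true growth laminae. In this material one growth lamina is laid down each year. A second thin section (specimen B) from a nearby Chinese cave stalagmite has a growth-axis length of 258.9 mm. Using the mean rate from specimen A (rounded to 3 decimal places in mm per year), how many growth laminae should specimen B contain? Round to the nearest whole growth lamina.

3082 growth laminae

Specimen A: after corrections the count is 4206 − 7 = 4199 growth laminae.
A: Extension rate ≈ 354.7 / 4199 = 0.084 mm/yr.
Specimen B: 258.9 mm / 0.084 mm per year = 3082.14 years ≈ 3082 growth laminae.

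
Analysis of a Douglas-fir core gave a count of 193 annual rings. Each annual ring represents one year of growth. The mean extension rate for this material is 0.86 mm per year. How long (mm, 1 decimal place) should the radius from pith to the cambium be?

193 years of growth are recorded.
193 years at 0.86 mm/year gives 0.86 × 193 = 166.0 mm.

166.0 mm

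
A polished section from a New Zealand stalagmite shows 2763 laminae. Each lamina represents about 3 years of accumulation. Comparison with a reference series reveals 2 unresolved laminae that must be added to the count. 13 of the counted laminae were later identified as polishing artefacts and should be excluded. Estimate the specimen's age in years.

8256 years

After corrections the count is 2763 − 13 + 2 = 2752 laminae.
Multiplying by 3 years per lamina: 2752 × 3 = 8256 years.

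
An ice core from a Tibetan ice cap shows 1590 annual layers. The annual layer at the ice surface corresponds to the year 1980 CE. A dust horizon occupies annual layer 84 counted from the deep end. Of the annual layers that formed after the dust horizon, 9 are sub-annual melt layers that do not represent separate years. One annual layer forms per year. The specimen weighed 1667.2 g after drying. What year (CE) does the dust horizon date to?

483 CE

Between annual layer 84 and the ice surface there are 1590 − 84 = 1506 annual layers.
Excluding 9 false annual layers: 1506 − 9 = 1497.
The annual layer at the ice surface is 1980 CE, so the dust horizon dates to 1980 − 1497 = 483 CE.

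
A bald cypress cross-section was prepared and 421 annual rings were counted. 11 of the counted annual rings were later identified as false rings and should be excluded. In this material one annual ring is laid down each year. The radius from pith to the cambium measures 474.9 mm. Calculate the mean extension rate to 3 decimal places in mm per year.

After corrections the count is 421 − 11 = 410 annual rings.
474.9 mm over 410 years gives 474.9 / 410 ≈ 1.158 mm per year.

1.158 mm per year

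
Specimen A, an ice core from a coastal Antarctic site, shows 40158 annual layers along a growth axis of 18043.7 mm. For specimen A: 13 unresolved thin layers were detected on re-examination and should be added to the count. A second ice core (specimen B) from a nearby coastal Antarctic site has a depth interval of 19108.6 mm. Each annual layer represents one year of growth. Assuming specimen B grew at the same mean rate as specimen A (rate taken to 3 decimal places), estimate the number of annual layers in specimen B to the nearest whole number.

Specimen A: true annual layer count = 40158 + 13 = 40171.
A: Mean rate = 18043.7 mm / 40171 years ≈ 0.449 mm/yr.
Specimen B: 19108.6 mm / 0.449 mm per year = 42558.13 years ≈ 42558 annual layers.

42558 annual layers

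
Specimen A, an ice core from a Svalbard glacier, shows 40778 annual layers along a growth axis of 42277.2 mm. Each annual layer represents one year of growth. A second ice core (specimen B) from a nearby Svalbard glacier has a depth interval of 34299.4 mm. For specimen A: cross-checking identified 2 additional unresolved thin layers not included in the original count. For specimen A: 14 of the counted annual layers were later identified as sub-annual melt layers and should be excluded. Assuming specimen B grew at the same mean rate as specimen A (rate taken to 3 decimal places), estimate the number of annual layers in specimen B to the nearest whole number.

33076 annual layers

Specimen A: true annual layer count = 40778 − 14 + 2 = 40766.
A: Extension rate ≈ 42277.2 / 40766 = 1.037 mm/yr.
Specimen B: 34299.4 mm / 1.037 mm per year = 33075.60 years ≈ 33076 annual layers.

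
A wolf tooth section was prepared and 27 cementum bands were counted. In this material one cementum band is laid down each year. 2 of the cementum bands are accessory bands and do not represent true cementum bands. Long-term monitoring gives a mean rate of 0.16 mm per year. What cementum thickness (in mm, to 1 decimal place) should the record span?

After corrections the count is 27 − 2 = 25 cementum bands.
Length ≈ 0.16 × 25 = 4.0 mm.

4.0 mm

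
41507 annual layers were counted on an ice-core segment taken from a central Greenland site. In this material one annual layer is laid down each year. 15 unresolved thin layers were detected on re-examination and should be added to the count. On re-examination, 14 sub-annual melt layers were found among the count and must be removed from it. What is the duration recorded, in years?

True annual layer count = 41507 − 14 + 15 = 41508.
With a one-to-one annual layer periodicity this is 41508 years.

41508 yr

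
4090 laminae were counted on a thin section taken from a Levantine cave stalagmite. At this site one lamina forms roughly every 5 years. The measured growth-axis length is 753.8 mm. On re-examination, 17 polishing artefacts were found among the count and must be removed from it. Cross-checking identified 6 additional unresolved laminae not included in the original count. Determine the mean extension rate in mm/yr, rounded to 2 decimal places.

After corrections the count is 4090 − 17 + 6 = 4079 laminae.
4079 laminae at 5 years each span 4079 × 5 = 20395 years.
753.8 mm over 20395 years gives 753.8 / 20395 ≈ 0.04 mm/yr.

0.04 mm/yr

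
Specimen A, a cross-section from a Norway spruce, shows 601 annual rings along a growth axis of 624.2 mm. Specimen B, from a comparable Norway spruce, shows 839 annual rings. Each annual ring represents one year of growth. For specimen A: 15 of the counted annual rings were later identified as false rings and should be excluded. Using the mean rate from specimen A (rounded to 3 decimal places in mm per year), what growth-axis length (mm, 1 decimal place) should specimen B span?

893.5 mm

Specimen A: true annual ring count = 601 − 15 = 586.
A: Mean rate = 624.2 mm / 586 years ≈ 1.065 mm/year.
For B, 1.065 mm/year × 839 years = 893.5 mm.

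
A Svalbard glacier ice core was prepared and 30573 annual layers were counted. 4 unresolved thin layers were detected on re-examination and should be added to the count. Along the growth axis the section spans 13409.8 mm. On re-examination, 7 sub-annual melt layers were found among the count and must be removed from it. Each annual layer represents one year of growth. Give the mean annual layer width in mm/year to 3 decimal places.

True annual layer count = 30573 − 7 + 4 = 30570.
13409.8 mm over 30570 years gives 13409.8 / 30570 ≈ 0.439 mm/year.

0.439 mm/year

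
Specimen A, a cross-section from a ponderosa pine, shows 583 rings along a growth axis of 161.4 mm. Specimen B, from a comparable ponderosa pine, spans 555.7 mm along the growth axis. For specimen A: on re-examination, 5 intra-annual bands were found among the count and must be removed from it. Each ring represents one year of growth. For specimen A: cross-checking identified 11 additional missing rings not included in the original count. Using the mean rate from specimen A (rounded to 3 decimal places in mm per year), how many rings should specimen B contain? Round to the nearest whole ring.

Specimen A: true ring count = 583 − 5 + 11 = 589.
A: 161.4 mm over 589 years gives 161.4 / 589 ≈ 0.274 mm/year.
B spans 555.7 / 0.274 = 2028.10 years ≈ 2028 rings.

2028 rings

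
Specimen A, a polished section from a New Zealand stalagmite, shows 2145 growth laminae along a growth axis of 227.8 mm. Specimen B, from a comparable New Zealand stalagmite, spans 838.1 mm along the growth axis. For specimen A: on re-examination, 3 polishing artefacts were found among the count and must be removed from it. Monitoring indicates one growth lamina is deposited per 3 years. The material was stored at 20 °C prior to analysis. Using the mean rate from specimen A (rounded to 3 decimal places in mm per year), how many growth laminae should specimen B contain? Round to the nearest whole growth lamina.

Specimen A: adjusted count: 2145 − 3 = 2142 growth laminae.
Specimen A: multiplying by 3 years per growth lamina: 2142 × 3 = 6426 years.
A: 227.8 mm over 6426 years gives 227.8 / 6426 ≈ 0.035 mm/yr.
B spans 838.1 / 0.035 = 23945.71 years; at 3 years per growth lamina that is 23945.71 / 3 ≈ 7982 growth laminae.

7982 growth laminae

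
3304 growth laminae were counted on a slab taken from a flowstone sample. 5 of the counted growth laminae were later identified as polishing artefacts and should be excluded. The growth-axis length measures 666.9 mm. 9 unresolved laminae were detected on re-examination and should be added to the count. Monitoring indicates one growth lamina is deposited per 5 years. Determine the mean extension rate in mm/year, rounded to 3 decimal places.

Correcting the raw count gives 3304 − 5 + 9 = 3308 true growth laminae.
At 5 years per growth lamina, 3308 × 5 = 16540 years.
666.9 mm over 16540 years gives 666.9 / 16540 ≈ 0.040 mm/year.

0.040 mm/year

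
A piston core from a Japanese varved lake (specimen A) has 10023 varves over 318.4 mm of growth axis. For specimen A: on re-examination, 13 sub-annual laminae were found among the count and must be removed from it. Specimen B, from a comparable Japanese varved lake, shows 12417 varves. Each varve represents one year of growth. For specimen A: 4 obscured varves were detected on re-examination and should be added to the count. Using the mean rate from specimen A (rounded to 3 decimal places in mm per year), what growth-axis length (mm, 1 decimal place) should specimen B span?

397.3 mm

Specimen A: correcting the raw count gives 10023 − 13 + 4 = 10014 true varves.
A: Extension rate ≈ 318.4 / 10014 = 0.032 mm/year.
B's length ≈ 0.032 × 12417 = 397.3 mm.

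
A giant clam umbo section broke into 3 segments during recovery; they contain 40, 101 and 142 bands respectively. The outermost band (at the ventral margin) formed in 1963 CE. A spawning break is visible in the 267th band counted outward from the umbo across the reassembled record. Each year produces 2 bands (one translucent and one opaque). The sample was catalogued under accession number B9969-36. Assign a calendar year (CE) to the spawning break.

Total bands = 40 + 101 + 142 = 283.
Between band 267 and the ventral margin there are 283 − 267 = 16 bands.
Dividing by 2 bands per year: 16 / 2 = 8 years.
1963 − 8 = 1955 CE.

1955 CE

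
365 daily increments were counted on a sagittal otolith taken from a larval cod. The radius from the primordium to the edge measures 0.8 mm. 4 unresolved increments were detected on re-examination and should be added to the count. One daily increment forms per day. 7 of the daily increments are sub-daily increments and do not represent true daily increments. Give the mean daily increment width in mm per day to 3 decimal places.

Correcting the raw count gives 365 − 7 + 4 = 362 true daily increments.
0.8 mm over 362 days gives 0.8 / 362 ≈ 0.002 mm per day.

0.002 mm per day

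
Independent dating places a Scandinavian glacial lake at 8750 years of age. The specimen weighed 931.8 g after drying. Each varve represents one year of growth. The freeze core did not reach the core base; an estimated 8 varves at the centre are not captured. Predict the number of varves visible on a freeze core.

8742 varves

At one varve per year, 8750 years correspond to 8750 varves.
Less the 8 uncaptured varves: 8750 − 8 = 8742.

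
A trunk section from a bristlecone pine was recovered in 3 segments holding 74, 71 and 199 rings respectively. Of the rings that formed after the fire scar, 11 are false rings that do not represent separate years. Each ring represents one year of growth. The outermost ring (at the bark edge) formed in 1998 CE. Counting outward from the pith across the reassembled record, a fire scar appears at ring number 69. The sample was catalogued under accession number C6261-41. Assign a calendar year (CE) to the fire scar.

Total rings = 74 + 71 + 199 = 344.
344 − 69 = 275 rings lie beyond the fire scar toward the bark edge.
Removing the 11 false rings leaves 275 − 11 = 264 true rings beyond the fire scar.
The ring at the bark edge is 1998 CE, so the fire scar dates to 1998 − 264 = 1734 CE.

1734 CE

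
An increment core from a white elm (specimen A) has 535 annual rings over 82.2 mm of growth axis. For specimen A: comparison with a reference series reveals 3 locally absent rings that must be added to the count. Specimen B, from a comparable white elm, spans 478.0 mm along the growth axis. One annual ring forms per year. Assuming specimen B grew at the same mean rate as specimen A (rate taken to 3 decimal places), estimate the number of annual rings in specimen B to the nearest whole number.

3124 annual rings

Specimen A: correcting the raw count gives 535 + 3 = 538 true annual rings.
A: Extension rate ≈ 82.2 / 538 = 0.153 mm/yr.
For B, 478.0 / 0.153 = 3124.18 years ≈ 3124 annual rings.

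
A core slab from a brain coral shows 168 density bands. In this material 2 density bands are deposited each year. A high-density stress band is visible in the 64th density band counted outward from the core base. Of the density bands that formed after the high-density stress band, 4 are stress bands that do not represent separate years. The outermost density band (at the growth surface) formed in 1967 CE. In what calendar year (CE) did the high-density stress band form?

1917 CE

168 − 64 = 104 density bands lie beyond the high-density stress band toward the growth surface.
Removing the 4 false density bands leaves 104 − 4 = 100 true density bands beyond the high-density stress band.
With 2 density bands per year, 100 / 2 = 50 years.
1967 − 50 = 1917 CE.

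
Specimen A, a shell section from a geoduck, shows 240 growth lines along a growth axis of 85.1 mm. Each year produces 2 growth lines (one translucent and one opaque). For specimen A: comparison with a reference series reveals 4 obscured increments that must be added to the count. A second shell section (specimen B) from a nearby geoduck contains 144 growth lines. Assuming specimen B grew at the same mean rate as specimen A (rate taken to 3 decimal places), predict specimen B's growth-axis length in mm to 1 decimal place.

50.3 mm

Specimen A: true growth line count = 240 + 4 = 244.
Specimen A: dividing by 2 growth lines per year: 244 / 2 = 122 years.
A: Extension rate ≈ 85.1 / 122 = 0.698 mm per year.
Specimen B: with 2 growth lines per year, 144 / 2 = 72 years. B's length ≈ 0.698 × 72 = 50.3 mm.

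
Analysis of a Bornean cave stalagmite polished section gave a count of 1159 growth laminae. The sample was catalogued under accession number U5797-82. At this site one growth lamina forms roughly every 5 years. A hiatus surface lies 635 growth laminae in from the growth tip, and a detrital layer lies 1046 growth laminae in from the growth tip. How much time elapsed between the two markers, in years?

Separation: 1046 − 635 = 411 growth laminae.
411 growth laminae at 5 years each span 411 × 5 = 2055 years.

2055 years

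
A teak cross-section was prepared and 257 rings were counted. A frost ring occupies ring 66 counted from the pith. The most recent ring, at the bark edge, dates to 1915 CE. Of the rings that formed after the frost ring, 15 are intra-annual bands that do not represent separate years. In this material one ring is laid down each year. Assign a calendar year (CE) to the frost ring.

The frost ring sits at ring 66 from the pith, so 257 − 66 = 191 rings formed after it.
Removing the 15 false rings leaves 191 − 15 = 176 true rings beyond the frost ring.
The ring at the bark edge is 1915 CE, so the frost ring dates to 1915 − 176 = 1739 CE.

1739 CE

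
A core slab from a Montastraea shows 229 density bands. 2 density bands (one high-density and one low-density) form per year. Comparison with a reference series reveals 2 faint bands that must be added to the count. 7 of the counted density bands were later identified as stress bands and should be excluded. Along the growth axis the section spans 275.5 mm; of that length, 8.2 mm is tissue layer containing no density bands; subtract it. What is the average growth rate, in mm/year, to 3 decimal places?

2.387 mm/year

After corrections the count is 229 − 7 + 2 = 224 density bands.
With 2 density bands per year, 224 / 2 = 112 years.
Removing the 8.2 mm offcut leaves 275.5 − 8.2 = 267.3 mm.
Extension rate ≈ 267.3 / 112 = 2.387 mm/year.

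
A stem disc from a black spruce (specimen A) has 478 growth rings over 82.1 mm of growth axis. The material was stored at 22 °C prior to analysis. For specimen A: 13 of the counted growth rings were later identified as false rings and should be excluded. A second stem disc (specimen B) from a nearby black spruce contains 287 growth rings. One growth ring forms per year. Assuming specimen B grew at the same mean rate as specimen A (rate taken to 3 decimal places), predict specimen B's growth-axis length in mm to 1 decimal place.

50.8 mm

Specimen A: true growth ring count = 478 − 13 = 465.
A: Extension rate ≈ 82.1 / 465 = 0.177 mm/year.
Length of B = 0.177 × 287 = 50.8 mm.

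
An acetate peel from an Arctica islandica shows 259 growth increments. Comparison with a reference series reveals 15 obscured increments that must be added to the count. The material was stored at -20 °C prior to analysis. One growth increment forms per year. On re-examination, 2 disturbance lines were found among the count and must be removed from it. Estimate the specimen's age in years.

After corrections the count is 259 − 2 + 15 = 272 growth increments.
One growth increment per year makes the duration 272 years.

272 years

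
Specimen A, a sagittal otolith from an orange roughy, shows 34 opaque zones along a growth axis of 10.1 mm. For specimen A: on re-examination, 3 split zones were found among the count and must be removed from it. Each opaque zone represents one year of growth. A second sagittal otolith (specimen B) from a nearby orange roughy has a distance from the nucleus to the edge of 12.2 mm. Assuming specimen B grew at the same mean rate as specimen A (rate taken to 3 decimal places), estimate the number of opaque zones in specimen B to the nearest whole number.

37 opaque zones

Specimen A: after corrections the count is 34 − 3 = 31 opaque zones.
A: 10.1 mm over 31 years gives 10.1 / 31 ≈ 0.326 mm/yr.
Specimen B: 12.2 mm / 0.326 mm per year = 37.42 years ≈ 37 opaque zones.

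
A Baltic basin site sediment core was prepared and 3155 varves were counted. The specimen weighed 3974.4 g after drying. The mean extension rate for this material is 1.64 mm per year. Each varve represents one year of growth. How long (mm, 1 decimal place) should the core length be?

5174.2 mm

3155 years of growth are recorded.
3155 years at 1.64 mm/year gives 1.64 × 3155 = 5174.2 mm.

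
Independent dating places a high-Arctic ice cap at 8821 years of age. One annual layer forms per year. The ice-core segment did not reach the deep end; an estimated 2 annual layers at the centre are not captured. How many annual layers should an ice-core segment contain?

One annual layer per year gives 8821 annual layers over 8821 years.
8821 − 2 missed = 8819 annual layers expected in the prepared section.

8819 annual layers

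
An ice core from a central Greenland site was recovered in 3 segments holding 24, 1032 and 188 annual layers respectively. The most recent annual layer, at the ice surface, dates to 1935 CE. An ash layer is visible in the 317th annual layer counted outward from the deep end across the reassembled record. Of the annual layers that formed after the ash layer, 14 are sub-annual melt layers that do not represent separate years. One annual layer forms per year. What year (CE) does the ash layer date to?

Total annual layers = 24 + 1032 + 188 = 1244.
1244 − 317 = 927 annual layers lie beyond the ash layer toward the ice surface.
Excluding 14 false annual layers: 927 − 14 = 913.
1935 − 913 = 1022 CE.

1022 CE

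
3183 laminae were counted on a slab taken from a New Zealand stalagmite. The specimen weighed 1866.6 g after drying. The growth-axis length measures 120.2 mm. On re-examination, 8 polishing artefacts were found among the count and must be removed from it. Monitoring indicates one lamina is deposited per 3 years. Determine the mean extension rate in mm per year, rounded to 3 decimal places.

True lamina count = 3183 − 8 = 3175.
At 3 years per lamina, 3175 × 3 = 9525 years.
Mean rate = 120.2 mm / 9525 years ≈ 0.013 mm per year.

0.013 mm per year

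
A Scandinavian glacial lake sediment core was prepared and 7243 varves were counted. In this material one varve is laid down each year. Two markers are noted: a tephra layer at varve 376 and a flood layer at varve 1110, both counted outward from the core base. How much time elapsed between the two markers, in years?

734 yr

Separation: 1110 − 376 = 734 varves.
That is 734 years at one varve per year.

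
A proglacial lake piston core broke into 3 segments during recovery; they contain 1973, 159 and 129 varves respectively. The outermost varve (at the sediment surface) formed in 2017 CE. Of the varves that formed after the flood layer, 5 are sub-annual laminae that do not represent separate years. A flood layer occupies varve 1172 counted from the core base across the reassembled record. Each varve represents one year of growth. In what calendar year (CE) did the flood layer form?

Total varves = 1973 + 159 + 129 = 2261.
The flood layer sits at varve 1172 from the core base, so 2261 − 1172 = 1089 varves formed after it.
Removing the 5 false varves leaves 1089 − 5 = 1084 true varves beyond the flood layer.
Counting back 1084 years from 2017 CE places the flood layer in 2017 − 1084 = 933 CE.

933 CE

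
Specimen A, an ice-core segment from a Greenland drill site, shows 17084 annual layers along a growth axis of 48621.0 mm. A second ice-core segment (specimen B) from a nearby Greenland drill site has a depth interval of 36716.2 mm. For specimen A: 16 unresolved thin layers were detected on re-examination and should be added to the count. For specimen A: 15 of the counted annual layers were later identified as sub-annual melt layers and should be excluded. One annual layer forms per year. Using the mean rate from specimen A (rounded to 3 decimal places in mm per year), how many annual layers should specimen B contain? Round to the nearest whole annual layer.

Specimen A: after corrections the count is 17084 − 15 + 16 = 17085 annual layers.
A: 48621.0 mm over 17085 years gives 48621.0 / 17085 ≈ 2.846 mm/year.
Specimen B: 36716.2 mm / 2.846 mm per year = 12900.98 years ≈ 12901 annual layers.

12901 annual layers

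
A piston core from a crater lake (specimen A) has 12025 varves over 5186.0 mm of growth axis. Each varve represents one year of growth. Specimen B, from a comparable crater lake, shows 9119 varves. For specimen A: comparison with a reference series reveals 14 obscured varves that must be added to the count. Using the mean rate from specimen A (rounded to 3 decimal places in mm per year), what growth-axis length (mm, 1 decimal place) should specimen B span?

3930.3 mm

Specimen A: true varve count = 12025 + 14 = 12039.
A: Mean rate = 5186.0 mm / 12039 years ≈ 0.431 mm/yr.
For B, 0.431 mm/year × 9119 years = 3930.3 mm.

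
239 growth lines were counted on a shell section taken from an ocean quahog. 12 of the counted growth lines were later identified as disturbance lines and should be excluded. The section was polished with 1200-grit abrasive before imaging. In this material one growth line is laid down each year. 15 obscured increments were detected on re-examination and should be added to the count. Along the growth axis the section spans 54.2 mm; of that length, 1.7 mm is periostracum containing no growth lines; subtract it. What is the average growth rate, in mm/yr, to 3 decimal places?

True growth line count = 239 − 12 + 15 = 242.
Removing the 1.7 mm offcut leaves 54.2 − 1.7 = 52.5 mm.
Mean rate = 52.5 mm / 242 years ≈ 0.217 mm/yr.

0.217 mm/yr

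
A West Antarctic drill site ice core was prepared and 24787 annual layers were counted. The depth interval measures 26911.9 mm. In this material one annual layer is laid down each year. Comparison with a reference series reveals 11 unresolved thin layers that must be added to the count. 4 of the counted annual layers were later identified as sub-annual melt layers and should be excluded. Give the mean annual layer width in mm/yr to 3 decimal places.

1.085 mm/yr

True annual layer count = 24787 − 4 + 11 = 24794.
26911.9 mm over 24794 years gives 26911.9 / 24794 ≈ 1.085 mm/yr.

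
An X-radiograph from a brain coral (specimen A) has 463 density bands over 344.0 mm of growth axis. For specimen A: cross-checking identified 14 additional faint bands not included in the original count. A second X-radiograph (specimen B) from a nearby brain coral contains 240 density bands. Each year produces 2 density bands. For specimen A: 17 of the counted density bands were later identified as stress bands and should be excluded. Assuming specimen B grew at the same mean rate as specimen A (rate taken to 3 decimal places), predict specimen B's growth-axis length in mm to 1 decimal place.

Specimen A: adjusted count: 463 − 17 + 14 = 460 density bands.
Specimen A: with 2 density bands per year, 460 / 2 = 230 years.
A: 344.0 mm over 230 years gives 344.0 / 230 ≈ 1.496 mm per year.
Specimen B: 240 density bands at 2 per year is 240 / 2 = 120 years. For B, 1.496 mm/year × 120 years = 179.5 mm.

179.5 mm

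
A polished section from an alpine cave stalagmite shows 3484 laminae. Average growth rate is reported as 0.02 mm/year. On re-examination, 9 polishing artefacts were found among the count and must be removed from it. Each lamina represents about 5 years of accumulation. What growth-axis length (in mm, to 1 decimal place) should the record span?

347.5 mm

After corrections the count is 3484 − 9 = 3475 laminae.
Multiplying by 5 years per lamina: 3475 × 5 = 17375 years.
Predicted length = 0.02 mm/year × 17375 years = 347.5 mm.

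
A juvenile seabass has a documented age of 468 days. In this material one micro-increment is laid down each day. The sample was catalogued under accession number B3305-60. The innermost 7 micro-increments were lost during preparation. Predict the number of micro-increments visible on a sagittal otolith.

One micro-increment per day gives 468 micro-increments over 468 days.
Less the 7 uncaptured micro-increments: 468 − 7 = 461.

461 micro-increments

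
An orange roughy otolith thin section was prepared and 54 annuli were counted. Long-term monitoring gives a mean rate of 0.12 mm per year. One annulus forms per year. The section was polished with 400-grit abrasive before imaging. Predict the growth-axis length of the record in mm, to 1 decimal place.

6.5 mm

The record spans 54 years at 0.12 mm per year.
Length ≈ 0.12 × 54 = 6.5 mm.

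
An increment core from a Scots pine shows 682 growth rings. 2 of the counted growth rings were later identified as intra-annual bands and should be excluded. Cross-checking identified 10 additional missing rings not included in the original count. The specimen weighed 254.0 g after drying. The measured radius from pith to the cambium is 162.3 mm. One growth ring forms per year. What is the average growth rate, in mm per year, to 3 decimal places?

True growth ring count = 682 − 2 + 10 = 690.
Mean rate = 162.3 mm / 690 years ≈ 0.235 mm per year.

0.235 mm per year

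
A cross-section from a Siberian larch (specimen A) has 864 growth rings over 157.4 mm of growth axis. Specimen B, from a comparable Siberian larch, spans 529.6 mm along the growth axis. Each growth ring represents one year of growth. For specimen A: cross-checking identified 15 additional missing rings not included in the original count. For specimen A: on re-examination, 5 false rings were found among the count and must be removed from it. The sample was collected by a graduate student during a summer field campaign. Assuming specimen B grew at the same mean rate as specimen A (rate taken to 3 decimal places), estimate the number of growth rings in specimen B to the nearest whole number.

2942 growth rings

Specimen A: correcting the raw count gives 864 − 5 + 15 = 874 true growth rings.
A: Extension rate ≈ 157.4 / 874 = 0.180 mm per year.
B spans 529.6 / 0.180 = 2942.22 years ≈ 2942 growth rings.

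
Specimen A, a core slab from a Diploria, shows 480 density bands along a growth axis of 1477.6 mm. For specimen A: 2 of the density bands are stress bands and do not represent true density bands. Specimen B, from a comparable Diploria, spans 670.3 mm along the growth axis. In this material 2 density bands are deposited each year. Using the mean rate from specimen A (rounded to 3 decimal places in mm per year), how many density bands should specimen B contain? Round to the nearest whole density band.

217 density bands

Specimen A: true density band count = 480 − 2 = 478.
Specimen A: with 2 density bands per year, 478 / 2 = 239 years.
A: Mean rate = 1477.6 mm / 239 years ≈ 6.182 mm/yr.
Specimen B: 670.3 mm / 6.182 mm per year = 108.43 years; at 2 density bands per year that is 108.43 × 2 ≈ 217 density bands.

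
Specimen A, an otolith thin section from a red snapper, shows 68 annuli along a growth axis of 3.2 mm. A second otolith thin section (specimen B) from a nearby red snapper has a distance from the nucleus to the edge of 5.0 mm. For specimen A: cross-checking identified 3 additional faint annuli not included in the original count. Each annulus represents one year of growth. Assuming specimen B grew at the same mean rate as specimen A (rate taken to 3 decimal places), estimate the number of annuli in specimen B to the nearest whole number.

111 annuli

Specimen A: adjusted count: 68 + 3 = 71 annuli.
A: Mean rate = 3.2 mm / 71 years ≈ 0.045 mm/yr.
Specimen B: 5.0 mm / 0.045 mm per year = 111.11 years ≈ 111 annuli.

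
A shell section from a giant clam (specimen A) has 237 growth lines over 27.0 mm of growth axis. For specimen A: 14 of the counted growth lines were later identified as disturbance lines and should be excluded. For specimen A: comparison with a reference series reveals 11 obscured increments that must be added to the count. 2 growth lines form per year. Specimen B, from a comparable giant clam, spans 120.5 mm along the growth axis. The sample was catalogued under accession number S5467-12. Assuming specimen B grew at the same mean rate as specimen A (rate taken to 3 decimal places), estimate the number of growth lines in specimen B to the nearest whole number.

Specimen A: after corrections the count is 237 − 14 + 11 = 234 growth lines.
Specimen A: 234 growth lines at 2 per year is 234 / 2 = 117 years.
A: Extension rate ≈ 27.0 / 117 = 0.231 mm/year.
B spans 120.5 / 0.231 = 521.65 years; at 2 growth lines per year that is 521.65 × 2 ≈ 1043 growth lines.

1043 growth lines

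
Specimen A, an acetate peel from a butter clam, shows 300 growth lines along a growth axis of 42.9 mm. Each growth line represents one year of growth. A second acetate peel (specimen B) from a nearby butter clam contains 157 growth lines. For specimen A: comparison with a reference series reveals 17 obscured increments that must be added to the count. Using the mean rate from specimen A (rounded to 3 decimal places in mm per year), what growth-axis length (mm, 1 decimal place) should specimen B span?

Specimen A: true growth line count = 300 + 17 = 317.
A: 42.9 mm over 317 years gives 42.9 / 317 ≈ 0.135 mm/year.
For B, 0.135 mm/year × 157 years = 21.2 mm.

21.2 mm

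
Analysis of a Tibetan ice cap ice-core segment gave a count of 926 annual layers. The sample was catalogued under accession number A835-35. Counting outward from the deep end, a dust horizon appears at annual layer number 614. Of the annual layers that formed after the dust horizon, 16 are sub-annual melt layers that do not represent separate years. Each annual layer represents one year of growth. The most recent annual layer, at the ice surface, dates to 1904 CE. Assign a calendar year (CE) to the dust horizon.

1608 CE

926 − 614 = 312 annual layers lie beyond the dust horizon toward the ice surface.
Excluding 16 false annual layers: 312 − 16 = 296.
The annual layer at the ice surface is 1904 CE, so the dust horizon dates to 1904 − 296 = 1608 CE.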